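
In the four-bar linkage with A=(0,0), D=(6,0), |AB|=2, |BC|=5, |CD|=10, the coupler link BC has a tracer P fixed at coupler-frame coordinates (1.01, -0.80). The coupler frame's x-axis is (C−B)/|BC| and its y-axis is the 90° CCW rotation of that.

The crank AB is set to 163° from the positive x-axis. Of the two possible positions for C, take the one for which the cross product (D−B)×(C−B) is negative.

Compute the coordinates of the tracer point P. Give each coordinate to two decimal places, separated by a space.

-2.92 -0.22

A=(0,0), D=(6.00,0)
B = A + 2.00·(cos163°, sin163°) = (-1.9126, 0.5847)
|BD| = 7.9342
circle(B,5.00) ∩ circle(D,10.00): a=-0.7593, h=4.9420
  candidates: C₊=(-2.3056,5.5693) cross=39.211; C₋=(-3.0341,-4.2879) cross=-39.211
  mode - wants cross < 0 → take C=(-3.0341,-4.2879) (cross=-39.211)
ex = (C−B)/|BC| = (-0.2243,-0.9745); ey = (0.9745,-0.2243)
P = B + 1.01·ex + -0.80·ey = (-2.9188,-0.2201)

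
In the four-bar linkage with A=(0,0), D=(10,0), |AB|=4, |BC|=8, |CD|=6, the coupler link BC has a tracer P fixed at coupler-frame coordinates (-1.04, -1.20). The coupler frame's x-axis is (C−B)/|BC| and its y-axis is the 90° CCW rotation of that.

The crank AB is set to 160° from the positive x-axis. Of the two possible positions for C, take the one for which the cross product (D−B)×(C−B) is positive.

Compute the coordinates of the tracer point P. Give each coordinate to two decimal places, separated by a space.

-4.75 0.13

A=(0,0), D=(10.00,0)
B = A + 4.00·(cos160°, sin160°) = (-3.7588, 1.3681)
|BD| = 13.8266
circle(B,8.00) ∩ circle(D,6.00): a=7.9258, h=1.0867
  candidates: C₊=(4.2357,1.6652) cross=15.025; C₋=(4.0207,-0.4975) cross=-15.025
  mode + wants cross > 0 → take C=(4.2357,1.6652) (cross=15.025)
ex = (C−B)/|BC| = (0.9993,0.0371); ey = (-0.0371,0.9993)
P = B + -1.04·ex + -1.20·ey = (-4.7535,0.1303)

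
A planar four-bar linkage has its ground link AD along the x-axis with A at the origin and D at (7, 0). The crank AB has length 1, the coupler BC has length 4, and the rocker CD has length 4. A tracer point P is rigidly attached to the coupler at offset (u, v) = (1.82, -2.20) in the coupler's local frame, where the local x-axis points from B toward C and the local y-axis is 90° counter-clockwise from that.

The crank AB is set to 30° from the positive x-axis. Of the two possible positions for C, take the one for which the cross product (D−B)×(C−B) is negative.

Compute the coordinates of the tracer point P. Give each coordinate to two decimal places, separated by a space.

0.63 -2.35

A=(0,0), D=(7.00,0)
B = A + 1.00·(cos30°, sin30°) = (0.8660, 0.5000)
|BD| = 6.1543
circle(B,4.00) ∩ circle(D,4.00): a=3.0772, h=2.5556
  candidates: C₊=(4.1406,2.7972) cross=15.728; C₋=(3.7254,-2.2972) cross=-15.728
  mode - wants cross < 0 → take C=(3.7254,-2.2972) (cross=-15.728)
ex = (C−B)/|BC| = (0.7148,-0.6993); ey = (0.6993,0.7148)
P = B + 1.82·ex + -2.20·ey = (0.6286,-2.3454)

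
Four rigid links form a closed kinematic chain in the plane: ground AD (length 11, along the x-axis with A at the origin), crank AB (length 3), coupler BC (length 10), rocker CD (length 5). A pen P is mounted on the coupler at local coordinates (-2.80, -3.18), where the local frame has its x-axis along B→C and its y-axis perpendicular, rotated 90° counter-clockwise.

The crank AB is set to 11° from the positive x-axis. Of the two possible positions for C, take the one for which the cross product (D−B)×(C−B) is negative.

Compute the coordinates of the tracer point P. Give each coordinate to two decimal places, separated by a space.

A=(0,0), D=(11.00,0)
B = A + 3.00·(cos11°, sin11°) = (2.9449, 0.5724)
|BD| = 8.0754
circle(B,10.00) ∩ circle(D,5.00): a=8.6814, h=4.9631
  candidates: C₊=(11.9563,4.9077) cross=40.080; C₋=(11.2527,-4.9936) cross=-40.080
  mode - wants cross < 0 → take C=(11.2527,-4.9936) (cross=-40.080)
ex = (C−B)/|BC| = (0.8308,-0.5566); ey = (0.5566,0.8308)
P = B + -2.80·ex + -3.18·ey = (-1.1513,-0.5110)

-1.15 -0.51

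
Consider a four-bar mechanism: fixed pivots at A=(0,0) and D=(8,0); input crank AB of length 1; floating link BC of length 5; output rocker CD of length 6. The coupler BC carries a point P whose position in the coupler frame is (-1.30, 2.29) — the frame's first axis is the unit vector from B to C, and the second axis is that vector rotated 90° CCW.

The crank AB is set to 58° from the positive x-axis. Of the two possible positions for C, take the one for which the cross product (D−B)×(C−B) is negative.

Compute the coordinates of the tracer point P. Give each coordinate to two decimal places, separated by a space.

A=(0,0), D=(8.00,0)
B = A + 1.00·(cos58°, sin58°) = (0.5299, 0.8480)
|BD| = 7.5181
circle(B,5.00) ∩ circle(D,6.00): a=3.0275, h=3.9793
  candidates: C₊=(3.9869,4.4604) cross=29.916; C₋=(3.0892,-3.4473) cross=-29.916
  mode - wants cross < 0 → take C=(3.0892,-3.4473) (cross=-29.916)
ex = (C−B)/|BC| = (0.5119,-0.8591); ey = (0.8591,0.5119)
P = B + -1.30·ex + 2.29·ey = (1.8318,3.1370)

1.83 3.14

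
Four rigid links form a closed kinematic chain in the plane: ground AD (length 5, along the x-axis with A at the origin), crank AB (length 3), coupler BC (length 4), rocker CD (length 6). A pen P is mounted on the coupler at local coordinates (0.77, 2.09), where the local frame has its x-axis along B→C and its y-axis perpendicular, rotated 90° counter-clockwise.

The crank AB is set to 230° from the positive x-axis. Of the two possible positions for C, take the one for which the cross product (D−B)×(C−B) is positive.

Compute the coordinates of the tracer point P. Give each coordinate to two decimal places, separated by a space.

-3.72 -0.97

A=(0,0), D=(5.00,0)
B = A + 3.00·(cos230°, sin230°) = (-1.9284, -2.2981)
|BD| = 7.2996
circle(B,4.00) ∩ circle(D,6.00): a=2.2798, h=3.2867
  candidates: C₊=(-0.7992,1.5392) cross=23.991; C₋=(1.2703,-4.6999) cross=-23.991
  mode + wants cross > 0 → take C=(-0.7992,1.5392) (cross=23.991)
ex = (C−B)/|BC| = (0.2823,0.9593); ey = (-0.9593,0.2823)
P = B + 0.77·ex + 2.09·ey = (-3.7160,-0.9695)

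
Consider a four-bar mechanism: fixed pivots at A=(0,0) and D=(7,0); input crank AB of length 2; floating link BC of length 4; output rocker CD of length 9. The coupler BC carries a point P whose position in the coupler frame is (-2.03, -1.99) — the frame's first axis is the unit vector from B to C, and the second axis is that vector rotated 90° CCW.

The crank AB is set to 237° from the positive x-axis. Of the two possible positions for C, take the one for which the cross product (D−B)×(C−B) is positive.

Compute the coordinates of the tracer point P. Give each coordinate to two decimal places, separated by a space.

1.19 -3.38

A=(0,0), D=(7.00,0)
B = A + 2.00·(cos237°, sin237°) = (-1.0893, -1.6773)
|BD| = 8.2613
circle(B,4.00) ∩ circle(D,9.00): a=0.1967, h=3.9952
  candidates: C₊=(-1.7078,2.2745) cross=33.005; C₋=(-0.0855,-5.5494) cross=-33.005
  mode + wants cross > 0 → take C=(-1.7078,2.2745) (cross=33.005)
ex = (C−B)/|BC| = (-0.1546,0.9880); ey = (-0.9880,-0.1546)
P = B + -2.03·ex + -1.99·ey = (1.1907,-3.3752)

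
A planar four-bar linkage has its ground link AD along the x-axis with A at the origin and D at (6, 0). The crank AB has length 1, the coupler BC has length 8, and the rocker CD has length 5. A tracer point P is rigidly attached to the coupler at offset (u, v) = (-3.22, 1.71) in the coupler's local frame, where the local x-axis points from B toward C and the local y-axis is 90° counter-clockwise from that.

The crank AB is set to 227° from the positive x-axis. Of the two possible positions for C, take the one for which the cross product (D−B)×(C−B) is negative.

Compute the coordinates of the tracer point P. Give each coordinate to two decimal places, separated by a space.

-2.49 2.43

A=(0,0), D=(6.00,0)
B = A + 1.00·(cos227°, sin227°) = (-0.6820, -0.7314)
|BD| = 6.7219
circle(B,8.00) ∩ circle(D,5.00): a=6.2619, h=4.9788
  candidates: C₊=(5.0010,4.8992) cross=33.467; C₋=(6.0844,-4.9993) cross=-33.467
  mode - wants cross < 0 → take C=(6.0844,-4.9993) (cross=-33.467)
ex = (C−B)/|BC| = (0.8458,-0.5335); ey = (0.5335,0.8458)
P = B + -3.22·ex + 1.71·ey = (-2.4932,2.4328)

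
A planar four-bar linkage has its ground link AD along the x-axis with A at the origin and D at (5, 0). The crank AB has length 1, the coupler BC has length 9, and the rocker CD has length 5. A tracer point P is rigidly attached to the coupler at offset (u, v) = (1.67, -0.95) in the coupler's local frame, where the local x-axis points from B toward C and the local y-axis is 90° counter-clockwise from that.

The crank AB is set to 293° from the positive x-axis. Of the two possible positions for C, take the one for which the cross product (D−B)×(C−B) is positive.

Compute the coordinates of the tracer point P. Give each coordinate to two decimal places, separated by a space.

A=(0,0), D=(5.00,0)
B = A + 1.00·(cos293°, sin293°) = (0.3907, -0.9205)
|BD| = 4.7003
circle(B,9.00) ∩ circle(D,5.00): a=8.3072, h=3.4627
  candidates: C₊=(7.8590,4.1020) cross=16.275; C₋=(9.2152,-2.6892) cross=-16.275
  mode + wants cross > 0 → take C=(7.8590,4.1020) (cross=16.275)
ex = (C−B)/|BC| = (0.8298,0.5581); ey = (-0.5581,0.8298)
P = B + 1.67·ex + -0.95·ey = (2.3067,-0.7769)

2.31 -0.78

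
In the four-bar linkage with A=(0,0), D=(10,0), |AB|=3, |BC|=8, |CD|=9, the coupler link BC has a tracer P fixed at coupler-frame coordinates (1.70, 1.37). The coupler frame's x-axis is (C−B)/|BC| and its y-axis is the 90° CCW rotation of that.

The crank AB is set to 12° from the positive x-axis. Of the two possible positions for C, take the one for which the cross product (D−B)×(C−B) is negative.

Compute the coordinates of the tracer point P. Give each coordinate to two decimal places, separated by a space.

A=(0,0), D=(10.00,0)
B = A + 3.00·(cos12°, sin12°) = (2.9344, 0.6237)
|BD| = 7.0930
circle(B,8.00) ∩ circle(D,9.00): a=2.3482, h=7.6476
  candidates: C₊=(5.9460,8.0352) cross=54.245; C₋=(4.6010,-7.2008) cross=-54.245
  mode - wants cross < 0 → take C=(4.6010,-7.2008) (cross=-54.245)
ex = (C−B)/|BC| = (0.2083,-0.9781); ey = (0.9781,0.2083)
P = B + 1.70·ex + 1.37·ey = (4.6285,-0.7536)

4.63 -0.75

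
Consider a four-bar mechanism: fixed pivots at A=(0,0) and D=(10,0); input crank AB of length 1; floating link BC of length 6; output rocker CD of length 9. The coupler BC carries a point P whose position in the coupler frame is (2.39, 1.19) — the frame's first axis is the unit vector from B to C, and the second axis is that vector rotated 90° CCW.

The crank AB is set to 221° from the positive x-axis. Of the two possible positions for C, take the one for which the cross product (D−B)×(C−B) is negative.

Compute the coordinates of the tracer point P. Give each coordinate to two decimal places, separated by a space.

A=(0,0), D=(10.00,0)
B = A + 1.00·(cos221°, sin221°) = (-0.7547, -0.6561)
|BD| = 10.7747
circle(B,6.00) ∩ circle(D,9.00): a=3.2991, h=5.0116
  candidates: C₊=(2.2331,4.5471) cross=53.998; C₋=(2.8434,-5.4574) cross=-53.998
  mode - wants cross < 0 → take C=(2.8434,-5.4574) (cross=-53.998)
ex = (C−B)/|BC| = (0.5997,-0.8002); ey = (0.8002,0.5997)
P = B + 2.39·ex + 1.19·ey = (1.6308,-1.8550)

1.63 -1.85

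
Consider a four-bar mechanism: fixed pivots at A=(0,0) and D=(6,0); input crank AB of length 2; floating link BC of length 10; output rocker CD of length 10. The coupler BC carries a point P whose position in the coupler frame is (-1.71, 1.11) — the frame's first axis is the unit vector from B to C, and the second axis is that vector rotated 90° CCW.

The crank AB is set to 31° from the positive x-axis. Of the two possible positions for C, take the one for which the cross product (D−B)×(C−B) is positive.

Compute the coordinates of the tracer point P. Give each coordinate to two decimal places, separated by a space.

-0.04 -0.01

A=(0,0), D=(6.00,0)
B = A + 2.00·(cos31°, sin31°) = (1.7143, 1.0301)
|BD| = 4.4077
circle(B,10.00) ∩ circle(D,10.00): a=2.2039, h=9.7541
  candidates: C₊=(6.1367,9.9991) cross=42.993; C₋=(1.5776,-8.9690) cross=-42.993
  mode + wants cross > 0 → take C=(6.1367,9.9991) (cross=42.993)
ex = (C−B)/|BC| = (0.4422,0.8969); ey = (-0.8969,0.4422)
P = B + -1.71·ex + 1.11·ey = (-0.0374,-0.0127)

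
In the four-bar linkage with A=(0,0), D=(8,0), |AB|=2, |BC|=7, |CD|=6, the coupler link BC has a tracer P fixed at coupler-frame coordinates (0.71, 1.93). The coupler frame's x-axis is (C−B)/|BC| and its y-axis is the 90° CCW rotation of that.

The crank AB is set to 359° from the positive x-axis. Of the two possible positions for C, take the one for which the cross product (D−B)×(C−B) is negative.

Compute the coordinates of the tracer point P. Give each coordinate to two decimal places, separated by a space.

3.98 0.53

A=(0,0), D=(8.00,0)
B = A + 2.00·(cos359°, sin359°) = (1.9997, -0.0349)
|BD| = 6.0004
circle(B,7.00) ∩ circle(D,6.00): a=4.0835, h=5.6855
  candidates: C₊=(6.0500,5.6743) cross=34.116; C₋=(6.1162,-5.6966) cross=-34.116
  mode - wants cross < 0 → take C=(6.1162,-5.6966) (cross=-34.116)
ex = (C−B)/|BC| = (0.5881,-0.8088); ey = (0.8088,0.5881)
P = B + 0.71·ex + 1.93·ey = (3.9782,0.5258)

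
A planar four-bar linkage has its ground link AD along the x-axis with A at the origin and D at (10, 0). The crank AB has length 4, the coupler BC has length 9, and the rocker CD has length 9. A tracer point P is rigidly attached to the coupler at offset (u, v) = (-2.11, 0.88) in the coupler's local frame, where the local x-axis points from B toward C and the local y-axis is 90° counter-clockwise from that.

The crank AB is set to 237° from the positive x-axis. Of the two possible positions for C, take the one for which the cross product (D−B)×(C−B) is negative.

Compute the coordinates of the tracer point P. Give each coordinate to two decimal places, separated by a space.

A=(0,0), D=(10.00,0)
B = A + 4.00·(cos237°, sin237°) = (-2.1786, -3.3547)
|BD| = 12.6321
circle(B,9.00) ∩ circle(D,9.00): a=6.3161, h=6.4115
  candidates: C₊=(2.2080,4.5039) cross=80.991; C₋=(5.6134,-7.8586) cross=-80.991
  mode - wants cross < 0 → take C=(5.6134,-7.8586) (cross=-80.991)
ex = (C−B)/|BC| = (0.8658,-0.5004); ey = (0.5004,0.8658)
P = B + -2.11·ex + 0.88·ey = (-3.5650,-1.5369)

-3.56 -1.54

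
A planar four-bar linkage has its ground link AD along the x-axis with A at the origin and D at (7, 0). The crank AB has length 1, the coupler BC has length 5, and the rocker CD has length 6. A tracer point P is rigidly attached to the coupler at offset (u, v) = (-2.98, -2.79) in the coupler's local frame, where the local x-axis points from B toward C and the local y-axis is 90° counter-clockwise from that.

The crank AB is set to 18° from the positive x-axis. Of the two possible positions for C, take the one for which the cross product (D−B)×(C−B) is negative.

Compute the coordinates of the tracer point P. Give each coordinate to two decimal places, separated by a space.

A=(0,0), D=(7.00,0)
B = A + 1.00·(cos18°, sin18°) = (0.9511, 0.3090)
|BD| = 6.0568
circle(B,5.00) ∩ circle(D,6.00): a=2.1204, h=4.5281
  candidates: C₊=(3.2997,4.7231) cross=27.426; C₋=(2.8376,-4.3214) cross=-27.426
  mode - wants cross < 0 → take C=(2.8376,-4.3214) (cross=-27.426)
ex = (C−B)/|BC| = (0.3773,-0.9261); ey = (0.9261,0.3773)
P = B + -2.98·ex + -2.79·ey = (-2.7571,2.0160)

-2.76 2.02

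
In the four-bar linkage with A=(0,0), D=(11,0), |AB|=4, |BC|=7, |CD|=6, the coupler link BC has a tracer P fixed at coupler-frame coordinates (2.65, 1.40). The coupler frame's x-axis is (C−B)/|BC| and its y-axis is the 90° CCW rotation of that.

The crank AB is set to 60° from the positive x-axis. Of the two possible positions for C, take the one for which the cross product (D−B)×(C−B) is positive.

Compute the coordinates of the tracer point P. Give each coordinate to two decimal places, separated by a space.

4.12 5.59

A=(0,0), D=(11.00,0)
B = A + 4.00·(cos60°, sin60°) = (2.0000, 3.4641)
|BD| = 9.6437
circle(B,7.00) ∩ circle(D,6.00): a=5.4958, h=4.3354
  candidates: C₊=(8.6864,5.5360) cross=41.809; C₋=(5.5717,-2.5561) cross=-41.809
  mode + wants cross > 0 → take C=(8.6864,5.5360) (cross=41.809)
ex = (C−B)/|BC| = (0.9552,0.2960); ey = (-0.2960,0.9552)
P = B + 2.65·ex + 1.40·ey = (4.1169,5.5857)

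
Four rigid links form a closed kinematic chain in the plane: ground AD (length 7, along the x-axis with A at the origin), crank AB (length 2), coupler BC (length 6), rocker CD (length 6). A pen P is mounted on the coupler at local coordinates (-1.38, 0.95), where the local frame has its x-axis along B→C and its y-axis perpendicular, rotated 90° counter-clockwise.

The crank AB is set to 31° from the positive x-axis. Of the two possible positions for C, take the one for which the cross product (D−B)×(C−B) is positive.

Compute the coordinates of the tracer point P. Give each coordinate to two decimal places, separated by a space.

A=(0,0), D=(7.00,0)
B = A + 2.00·(cos31°, sin31°) = (1.7143, 1.0301)
|BD| = 5.3851
circle(B,6.00) ∩ circle(D,6.00): a=2.6926, h=5.3619
  candidates: C₊=(5.3828,5.7779) cross=28.874; C₋=(3.3315,-4.7479) cross=-28.874
  mode + wants cross > 0 → take C=(5.3828,5.7779) (cross=28.874)
ex = (C−B)/|BC| = (0.6114,0.7913); ey = (-0.7913,0.6114)
P = B + -1.38·ex + 0.95·ey = (0.1188,0.5189)

0.12 0.52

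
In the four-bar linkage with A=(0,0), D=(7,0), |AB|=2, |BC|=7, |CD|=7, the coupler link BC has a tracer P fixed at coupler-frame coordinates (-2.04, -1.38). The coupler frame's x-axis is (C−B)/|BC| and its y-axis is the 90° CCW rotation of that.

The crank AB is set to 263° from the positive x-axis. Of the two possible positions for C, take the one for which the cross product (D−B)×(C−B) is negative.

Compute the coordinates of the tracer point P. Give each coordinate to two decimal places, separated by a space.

-2.68 -1.64

A=(0,0), D=(7.00,0)
B = A + 2.00·(cos263°, sin263°) = (-0.2437, -1.9851)
|BD| = 7.5108
circle(B,7.00) ∩ circle(D,7.00): a=3.7554, h=5.9074
  candidates: C₊=(1.8168,4.7048) cross=44.369; C₋=(4.9394,-6.6898) cross=-44.369
  mode - wants cross < 0 → take C=(4.9394,-6.6898) (cross=-44.369)
ex = (C−B)/|BC| = (0.7405,-0.6721); ey = (0.6721,0.7405)
P = B + -2.04·ex + -1.38·ey = (-2.6818,-1.6358)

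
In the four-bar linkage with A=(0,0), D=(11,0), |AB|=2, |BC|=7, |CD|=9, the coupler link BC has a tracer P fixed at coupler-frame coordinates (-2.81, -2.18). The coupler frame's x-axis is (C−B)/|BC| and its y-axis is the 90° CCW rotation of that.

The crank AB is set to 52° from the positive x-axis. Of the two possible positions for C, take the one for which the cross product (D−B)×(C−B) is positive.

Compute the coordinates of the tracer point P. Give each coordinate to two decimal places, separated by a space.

1.25 -1.98

A=(0,0), D=(11.00,0)
B = A + 2.00·(cos52°, sin52°) = (1.2313, 1.5760)
|BD| = 9.8950
circle(B,7.00) ∩ circle(D,9.00): a=3.3305, h=6.1569
  candidates: C₊=(5.5000,7.1239) cross=60.923; C₋=(3.5387,-5.0328) cross=-60.923
  mode + wants cross > 0 → take C=(5.5000,7.1239) (cross=60.923)
ex = (C−B)/|BC| = (0.6098,0.7926); ey = (-0.7926,0.6098)
P = B + -2.81·ex + -2.18·ey = (1.2455,-1.9804)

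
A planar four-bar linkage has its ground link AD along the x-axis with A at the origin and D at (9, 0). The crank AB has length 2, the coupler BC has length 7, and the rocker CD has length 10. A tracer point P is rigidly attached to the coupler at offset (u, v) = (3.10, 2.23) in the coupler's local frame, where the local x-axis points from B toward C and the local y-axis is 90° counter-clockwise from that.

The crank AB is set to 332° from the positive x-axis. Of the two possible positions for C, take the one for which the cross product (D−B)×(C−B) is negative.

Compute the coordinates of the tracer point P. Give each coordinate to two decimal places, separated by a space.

4.44 -3.67

A=(0,0), D=(9.00,0)
B = A + 2.00·(cos332°, sin332°) = (1.7659, -0.9389)
|BD| = 7.2948
circle(B,7.00) ∩ circle(D,10.00): a=0.1517, h=6.9984
  candidates: C₊=(1.0156,6.0207) cross=51.051; C₋=(2.8172,-7.8596) cross=-51.051
  mode - wants cross < 0 → take C=(2.8172,-7.8596) (cross=-51.051)
ex = (C−B)/|BC| = (0.1502,-0.9887); ey = (0.9887,0.1502)
P = B + 3.10·ex + 2.23·ey = (4.4362,-3.6689)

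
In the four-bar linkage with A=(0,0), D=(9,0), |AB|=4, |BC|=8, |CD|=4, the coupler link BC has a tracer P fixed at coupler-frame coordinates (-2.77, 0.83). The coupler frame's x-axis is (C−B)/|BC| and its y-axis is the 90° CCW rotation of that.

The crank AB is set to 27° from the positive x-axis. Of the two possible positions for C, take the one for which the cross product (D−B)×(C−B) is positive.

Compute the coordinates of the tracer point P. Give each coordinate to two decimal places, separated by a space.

A=(0,0), D=(9.00,0)
B = A + 4.00·(cos27°, sin27°) = (3.5640, 1.8160)
|BD| = 5.7313
circle(B,8.00) ∩ circle(D,4.00): a=7.0532, h=3.7753
  candidates: C₊=(11.4500,3.1619) cross=21.637; C₋=(9.0576,-3.9996) cross=-21.637
  mode + wants cross > 0 → take C=(11.4500,3.1619) (cross=21.637)
ex = (C−B)/|BC| = (0.9857,0.1682); ey = (-0.1682,0.9857)
P = B + -2.77·ex + 0.83·ey = (0.6939,2.1681)

0.69 2.17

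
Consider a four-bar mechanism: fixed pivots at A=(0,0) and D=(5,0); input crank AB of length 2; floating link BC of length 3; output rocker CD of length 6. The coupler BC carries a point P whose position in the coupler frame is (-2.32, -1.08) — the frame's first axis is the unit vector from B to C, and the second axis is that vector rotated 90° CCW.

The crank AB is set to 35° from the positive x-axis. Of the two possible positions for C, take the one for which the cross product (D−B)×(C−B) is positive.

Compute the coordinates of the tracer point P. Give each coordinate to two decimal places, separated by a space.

3.56 -0.55

A=(0,0), D=(5.00,0)
B = A + 2.00·(cos35°, sin35°) = (1.6383, 1.1472)
|BD| = 3.5520
circle(B,3.00) ∩ circle(D,6.00): a=-2.0246, h=2.2138
  candidates: C₊=(0.4371,3.8962) cross=7.864; C₋=(-0.9928,-0.2942) cross=-7.864
  mode + wants cross > 0 → take C=(0.4371,3.8962) (cross=7.864)
ex = (C−B)/|BC| = (-0.4004,0.9163); ey = (-0.9163,-0.4004)
P = B + -2.32·ex + -1.08·ey = (3.5569,-0.5463)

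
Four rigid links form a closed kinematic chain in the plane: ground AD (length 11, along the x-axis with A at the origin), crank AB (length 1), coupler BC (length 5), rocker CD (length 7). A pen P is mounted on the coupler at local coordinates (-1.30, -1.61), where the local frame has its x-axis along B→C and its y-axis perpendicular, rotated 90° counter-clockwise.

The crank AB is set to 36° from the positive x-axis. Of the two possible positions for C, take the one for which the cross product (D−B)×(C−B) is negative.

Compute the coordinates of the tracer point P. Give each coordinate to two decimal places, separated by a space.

-1.23 0.24

A=(0,0), D=(11.00,0)
B = A + 1.00·(cos36°, sin36°) = (0.8090, 0.5878)
|BD| = 10.2079
circle(B,5.00) ∩ circle(D,7.00): a=3.9284, h=3.0932
  candidates: C₊=(4.9090,3.4496) cross=31.575; C₋=(4.5528,-2.7264) cross=-31.575
  mode - wants cross < 0 → take C=(4.5528,-2.7264) (cross=-31.575)
ex = (C−B)/|BC| = (0.7488,-0.6628); ey = (0.6628,0.7488)
P = B + -1.30·ex + -1.61·ey = (-1.2315,0.2440)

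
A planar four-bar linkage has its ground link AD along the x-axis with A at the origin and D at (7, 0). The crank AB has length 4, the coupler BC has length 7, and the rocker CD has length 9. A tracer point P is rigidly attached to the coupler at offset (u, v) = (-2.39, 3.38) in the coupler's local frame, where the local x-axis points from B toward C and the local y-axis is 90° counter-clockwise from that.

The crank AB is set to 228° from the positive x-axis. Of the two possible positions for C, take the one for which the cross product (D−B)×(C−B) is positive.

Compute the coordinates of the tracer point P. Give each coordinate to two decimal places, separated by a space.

A=(0,0), D=(7.00,0)
B = A + 4.00·(cos228°, sin228°) = (-2.6765, -2.9726)
|BD| = 10.1228
circle(B,7.00) ∩ circle(D,9.00): a=3.4808, h=6.0732
  candidates: C₊=(-1.1326,3.8550) cross=61.478; C₋=(2.4342,-7.7559) cross=-61.478
  mode + wants cross > 0 → take C=(-1.1326,3.8550) (cross=61.478)
ex = (C−B)/|BC| = (0.2206,0.9754); ey = (-0.9754,0.2206)
P = B + -2.39·ex + 3.38·ey = (-6.5004,-4.5582)

-6.50 -4.56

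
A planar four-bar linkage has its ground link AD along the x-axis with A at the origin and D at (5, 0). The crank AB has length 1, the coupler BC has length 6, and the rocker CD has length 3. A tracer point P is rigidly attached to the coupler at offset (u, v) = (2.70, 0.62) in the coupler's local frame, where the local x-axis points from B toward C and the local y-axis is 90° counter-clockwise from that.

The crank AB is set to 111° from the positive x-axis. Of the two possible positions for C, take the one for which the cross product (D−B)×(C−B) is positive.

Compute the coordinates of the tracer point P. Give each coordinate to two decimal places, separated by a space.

A=(0,0), D=(5.00,0)
B = A + 1.00·(cos111°, sin111°) = (-0.3584, 0.9336)
|BD| = 5.4391
circle(B,6.00) ∩ circle(D,3.00): a=5.2016, h=2.9906
  candidates: C₊=(5.2793,2.9870) cross=16.266; C₋=(4.2527,-2.9054) cross=-16.266
  mode + wants cross > 0 → take C=(5.2793,2.9870) (cross=16.266)
ex = (C−B)/|BC| = (0.9396,0.3422); ey = (-0.3422,0.9396)
P = B + 2.70·ex + 0.62·ey = (1.9664,2.4402)

1.97 2.44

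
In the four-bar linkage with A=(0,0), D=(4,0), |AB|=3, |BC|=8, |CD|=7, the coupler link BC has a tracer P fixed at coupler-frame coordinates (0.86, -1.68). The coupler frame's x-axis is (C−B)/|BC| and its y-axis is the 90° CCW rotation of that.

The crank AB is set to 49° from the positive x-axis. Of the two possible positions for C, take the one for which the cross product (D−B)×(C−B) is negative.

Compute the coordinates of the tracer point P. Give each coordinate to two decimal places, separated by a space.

A=(0,0), D=(4.00,0)
B = A + 3.00·(cos49°, sin49°) = (1.9682, 2.2641)
|BD| = 3.0421
circle(B,8.00) ∩ circle(D,7.00): a=3.9864, h=6.9360
  candidates: C₊=(9.7929,3.9297) cross=21.100; C₋=(-0.5315,-5.3353) cross=-21.100
  mode - wants cross < 0 → take C=(-0.5315,-5.3353) (cross=-21.100)
ex = (C−B)/|BC| = (-0.3125,-0.9499); ey = (0.9499,-0.3125)
P = B + 0.86·ex + -1.68·ey = (0.1036,1.9721)

0.10 1.97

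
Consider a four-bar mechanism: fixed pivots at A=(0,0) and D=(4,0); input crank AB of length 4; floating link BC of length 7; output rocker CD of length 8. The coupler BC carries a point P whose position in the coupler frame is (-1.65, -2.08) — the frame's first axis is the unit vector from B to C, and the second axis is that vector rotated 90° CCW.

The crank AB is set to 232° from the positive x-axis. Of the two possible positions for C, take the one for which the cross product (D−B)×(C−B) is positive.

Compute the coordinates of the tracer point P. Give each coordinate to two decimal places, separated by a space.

A=(0,0), D=(4.00,0)
B = A + 4.00·(cos232°, sin232°) = (-2.4626, -3.1520)
|BD| = 7.1904
circle(B,7.00) ∩ circle(D,8.00): a=2.5521, h=6.5182
  candidates: C₊=(-3.0262,3.8252) cross=46.868; C₋=(2.6886,-7.8918) cross=-46.868
  mode + wants cross > 0 → take C=(-3.0262,3.8252) (cross=46.868)
ex = (C−B)/|BC| = (-0.0805,0.9968); ey = (-0.9968,-0.0805)
P = B + -1.65·ex + -2.08·ey = (-0.2566,-4.6292)

-0.26 -4.63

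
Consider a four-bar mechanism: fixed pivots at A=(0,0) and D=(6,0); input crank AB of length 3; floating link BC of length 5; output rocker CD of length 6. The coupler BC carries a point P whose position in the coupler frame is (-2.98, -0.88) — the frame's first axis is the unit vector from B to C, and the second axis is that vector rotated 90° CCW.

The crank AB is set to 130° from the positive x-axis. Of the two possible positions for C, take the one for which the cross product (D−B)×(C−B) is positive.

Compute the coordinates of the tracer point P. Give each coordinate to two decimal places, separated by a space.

A=(0,0), D=(6.00,0)
B = A + 3.00·(cos130°, sin130°) = (-1.9284, 2.2981)
|BD| = 8.2547
circle(B,5.00) ∩ circle(D,6.00): a=3.4611, h=3.6085
  candidates: C₊=(2.4005,4.8004) cross=29.787; C₋=(0.3913,-2.1312) cross=-29.787
  mode + wants cross > 0 → take C=(2.4005,4.8004) (cross=29.787)
ex = (C−B)/|BC| = (0.8658,0.5004); ey = (-0.5004,0.8658)
P = B + -2.98·ex + -0.88·ey = (-4.0680,0.0449)

-4.07 0.04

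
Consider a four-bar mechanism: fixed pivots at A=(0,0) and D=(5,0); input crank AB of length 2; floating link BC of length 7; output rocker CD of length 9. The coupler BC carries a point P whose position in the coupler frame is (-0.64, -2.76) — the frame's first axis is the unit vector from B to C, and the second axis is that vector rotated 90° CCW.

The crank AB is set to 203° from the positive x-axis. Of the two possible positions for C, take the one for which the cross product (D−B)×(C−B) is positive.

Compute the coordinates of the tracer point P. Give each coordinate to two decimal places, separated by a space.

A=(0,0), D=(5.00,0)
B = A + 2.00·(cos203°, sin203°) = (-1.8410, -0.7815)
|BD| = 6.8855
circle(B,7.00) ∩ circle(D,9.00): a=1.1190, h=6.9100
  candidates: C₊=(-1.5135,6.2109) cross=47.579; C₋=(0.0550,-7.5198) cross=-47.579
  mode + wants cross > 0 → take C=(-1.5135,6.2109) (cross=47.579)
ex = (C−B)/|BC| = (0.0468,0.9989); ey = (-0.9989,0.0468)
P = B + -0.64·ex + -2.76·ey = (0.8860,-1.5499)

0.89 -1.55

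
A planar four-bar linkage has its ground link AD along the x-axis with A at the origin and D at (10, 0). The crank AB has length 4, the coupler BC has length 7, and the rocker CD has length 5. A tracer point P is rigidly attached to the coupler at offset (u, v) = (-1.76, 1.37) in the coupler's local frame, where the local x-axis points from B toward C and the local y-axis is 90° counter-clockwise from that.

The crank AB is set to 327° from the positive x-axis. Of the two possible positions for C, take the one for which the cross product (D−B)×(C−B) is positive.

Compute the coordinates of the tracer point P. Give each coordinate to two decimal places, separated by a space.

1.29 -3.02

A=(0,0), D=(10.00,0)
B = A + 4.00·(cos327°, sin327°) = (3.3547, -2.1786)
|BD| = 6.9933
circle(B,7.00) ∩ circle(D,5.00): a=5.2126, h=4.6722
  candidates: C₊=(6.8524,3.8849) cross=32.674; C₋=(9.7634,-4.9944) cross=-32.674
  mode + wants cross > 0 → take C=(6.8524,3.8849) (cross=32.674)
ex = (C−B)/|BC| = (0.4997,0.8662); ey = (-0.8662,0.4997)
P = B + -1.76·ex + 1.37·ey = (1.2885,-3.0185)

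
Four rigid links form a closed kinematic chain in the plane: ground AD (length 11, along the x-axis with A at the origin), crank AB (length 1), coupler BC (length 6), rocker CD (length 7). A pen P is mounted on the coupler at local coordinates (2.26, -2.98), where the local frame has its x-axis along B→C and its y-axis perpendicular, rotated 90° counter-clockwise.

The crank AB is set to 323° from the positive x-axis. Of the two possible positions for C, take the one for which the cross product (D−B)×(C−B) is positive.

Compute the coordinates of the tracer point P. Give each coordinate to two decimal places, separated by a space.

A=(0,0), D=(11.00,0)
B = A + 1.00·(cos323°, sin323°) = (0.7986, -0.6018)
|BD| = 10.2191
circle(B,6.00) ∩ circle(D,7.00): a=4.4735, h=3.9985
  candidates: C₊=(5.0289,3.6532) cross=40.861; C₋=(5.4998,-4.3299) cross=-40.861
  mode + wants cross > 0 → take C=(5.0289,3.6532) (cross=40.861)
ex = (C−B)/|BC| = (0.7050,0.7092); ey = (-0.7092,0.7050)
P = B + 2.26·ex + -2.98·ey = (4.5053,-1.1001)

4.51 -1.10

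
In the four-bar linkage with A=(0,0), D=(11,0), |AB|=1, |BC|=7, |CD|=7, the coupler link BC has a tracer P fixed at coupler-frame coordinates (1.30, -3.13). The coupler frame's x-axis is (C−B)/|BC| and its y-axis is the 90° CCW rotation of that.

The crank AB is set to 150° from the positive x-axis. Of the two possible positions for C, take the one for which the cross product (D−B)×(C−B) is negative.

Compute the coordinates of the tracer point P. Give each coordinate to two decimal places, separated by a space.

A=(0,0), D=(11.00,0)
B = A + 1.00·(cos150°, sin150°) = (-0.8660, 0.5000)
|BD| = 11.8766
circle(B,7.00) ∩ circle(D,7.00): a=5.9383, h=3.7063
  candidates: C₊=(5.2230,3.9530) cross=44.018; C₋=(4.9110,-3.4530) cross=-44.018
  mode - wants cross < 0 → take C=(4.9110,-3.4530) (cross=-44.018)
ex = (C−B)/|BC| = (0.8253,-0.5647); ey = (0.5647,0.8253)
P = B + 1.30·ex + -3.13·ey = (-1.5607,-2.8173)

-1.56 -2.82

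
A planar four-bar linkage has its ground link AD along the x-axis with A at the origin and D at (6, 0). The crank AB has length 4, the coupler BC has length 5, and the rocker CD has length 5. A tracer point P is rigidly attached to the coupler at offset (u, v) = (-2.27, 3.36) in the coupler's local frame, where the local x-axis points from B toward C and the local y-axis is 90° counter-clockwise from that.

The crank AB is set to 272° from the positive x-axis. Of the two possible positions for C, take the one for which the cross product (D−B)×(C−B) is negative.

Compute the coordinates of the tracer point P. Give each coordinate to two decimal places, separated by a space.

-1.48 -0.28

A=(0,0), D=(6.00,0)
B = A + 4.00·(cos272°, sin272°) = (0.1396, -3.9976)
|BD| = 7.0940
circle(B,5.00) ∩ circle(D,5.00): a=3.5470, h=3.5240
  candidates: C₊=(1.0840,0.9124) cross=24.999; C₋=(5.0556,-4.9100) cross=-24.999
  mode - wants cross < 0 → take C=(5.0556,-4.9100) (cross=-24.999)
ex = (C−B)/|BC| = (0.9832,-0.1825); ey = (0.1825,0.9832)
P = B + -2.27·ex + 3.36·ey = (-1.4791,-0.2797)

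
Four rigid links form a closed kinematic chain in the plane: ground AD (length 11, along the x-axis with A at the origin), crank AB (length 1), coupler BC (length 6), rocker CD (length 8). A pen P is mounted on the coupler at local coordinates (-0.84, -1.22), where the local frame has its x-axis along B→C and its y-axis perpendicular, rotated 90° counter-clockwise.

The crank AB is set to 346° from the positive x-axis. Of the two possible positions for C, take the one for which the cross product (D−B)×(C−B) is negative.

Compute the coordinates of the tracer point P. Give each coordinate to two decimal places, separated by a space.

-0.51 -0.34

A=(0,0), D=(11.00,0)
B = A + 1.00·(cos346°, sin346°) = (0.9703, -0.2419)
|BD| = 10.0326
circle(B,6.00) ∩ circle(D,8.00): a=3.6209, h=4.7843
  candidates: C₊=(4.4747,4.6283) cross=47.999; C₋=(4.7055,-4.9375) cross=-47.999
  mode - wants cross < 0 → take C=(4.7055,-4.9375) (cross=-47.999)
ex = (C−B)/|BC| = (0.6225,-0.7826); ey = (0.7826,0.6225)
P = B + -0.84·ex + -1.22·ey = (-0.5074,-0.3440)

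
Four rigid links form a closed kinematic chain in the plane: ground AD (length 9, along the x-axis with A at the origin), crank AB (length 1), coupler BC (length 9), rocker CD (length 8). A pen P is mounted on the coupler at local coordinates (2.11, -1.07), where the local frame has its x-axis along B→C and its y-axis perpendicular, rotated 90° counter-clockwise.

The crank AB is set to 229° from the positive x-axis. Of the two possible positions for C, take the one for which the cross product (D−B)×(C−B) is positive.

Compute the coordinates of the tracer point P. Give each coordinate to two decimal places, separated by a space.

1.43 0.36

A=(0,0), D=(9.00,0)
B = A + 1.00·(cos229°, sin229°) = (-0.6561, -0.7547)
|BD| = 9.6855
circle(B,9.00) ∩ circle(D,8.00): a=5.7204, h=6.9482
  candidates: C₊=(4.5055,6.6181) cross=67.297; C₋=(5.5883,-7.2360) cross=-67.297
  mode + wants cross > 0 → take C=(4.5055,6.6181) (cross=67.297)
ex = (C−B)/|BC| = (0.5735,0.8192); ey = (-0.8192,0.5735)
P = B + 2.11·ex + -1.07·ey = (1.4306,0.3602)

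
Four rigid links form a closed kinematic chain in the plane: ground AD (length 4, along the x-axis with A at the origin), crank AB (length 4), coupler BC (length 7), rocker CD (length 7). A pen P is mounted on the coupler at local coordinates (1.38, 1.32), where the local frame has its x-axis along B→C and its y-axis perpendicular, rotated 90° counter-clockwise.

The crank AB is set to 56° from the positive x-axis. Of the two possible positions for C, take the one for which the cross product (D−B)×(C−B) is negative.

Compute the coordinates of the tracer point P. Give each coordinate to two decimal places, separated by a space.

A=(0,0), D=(4.00,0)
B = A + 4.00·(cos56°, sin56°) = (2.2368, 3.3162)
|BD| = 3.7558
circle(B,7.00) ∩ circle(D,7.00): a=1.8779, h=6.7434
  candidates: C₊=(9.0725,4.8239) cross=25.327; C₋=(-2.8357,-1.5078) cross=-25.327
  mode - wants cross < 0 → take C=(-2.8357,-1.5078) (cross=-25.327)
ex = (C−B)/|BC| = (-0.7246,-0.6891); ey = (0.6891,-0.7246)
P = B + 1.38·ex + 1.32·ey = (2.1464,1.4086)

2.15 1.41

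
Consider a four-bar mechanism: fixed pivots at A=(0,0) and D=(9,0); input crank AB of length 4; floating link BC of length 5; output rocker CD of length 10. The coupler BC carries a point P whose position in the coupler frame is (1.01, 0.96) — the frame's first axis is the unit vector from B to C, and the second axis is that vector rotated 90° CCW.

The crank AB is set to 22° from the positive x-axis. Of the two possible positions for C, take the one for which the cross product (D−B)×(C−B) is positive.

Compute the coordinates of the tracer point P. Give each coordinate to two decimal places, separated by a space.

2.33 1.69

A=(0,0), D=(9.00,0)
B = A + 4.00·(cos22°, sin22°) = (3.7087, 1.4984)
|BD| = 5.4993
circle(B,5.00) ∩ circle(D,10.00): a=-4.0693, h=2.9053
  candidates: C₊=(0.5850,5.4026) cross=15.977; C₋=(-0.9982,-0.1881) cross=-15.977
  mode + wants cross > 0 → take C=(0.5850,5.4026) (cross=15.977)
ex = (C−B)/|BC| = (-0.6247,0.7808); ey = (-0.7808,-0.6247)
P = B + 1.01·ex + 0.96·ey = (2.3281,1.6873)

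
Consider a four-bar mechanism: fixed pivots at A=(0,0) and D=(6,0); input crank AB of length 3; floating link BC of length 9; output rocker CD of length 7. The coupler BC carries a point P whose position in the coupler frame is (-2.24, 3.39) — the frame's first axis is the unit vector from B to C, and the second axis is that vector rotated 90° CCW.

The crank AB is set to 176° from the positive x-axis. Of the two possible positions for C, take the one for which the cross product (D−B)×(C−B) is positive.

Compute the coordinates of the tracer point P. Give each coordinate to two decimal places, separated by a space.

A=(0,0), D=(6.00,0)
B = A + 3.00·(cos176°, sin176°) = (-2.9927, 0.2093)
|BD| = 8.9951
circle(B,9.00) ∩ circle(D,7.00): a=6.2763, h=6.4504
  candidates: C₊=(3.4320,6.5119) cross=58.022; C₋=(3.1318,-6.3854) cross=-58.022
  mode + wants cross > 0 → take C=(3.4320,6.5119) (cross=58.022)
ex = (C−B)/|BC| = (0.7139,0.7003); ey = (-0.7003,0.7139)
P = B + -2.24·ex + 3.39·ey = (-6.9657,1.0606)

-6.97 1.06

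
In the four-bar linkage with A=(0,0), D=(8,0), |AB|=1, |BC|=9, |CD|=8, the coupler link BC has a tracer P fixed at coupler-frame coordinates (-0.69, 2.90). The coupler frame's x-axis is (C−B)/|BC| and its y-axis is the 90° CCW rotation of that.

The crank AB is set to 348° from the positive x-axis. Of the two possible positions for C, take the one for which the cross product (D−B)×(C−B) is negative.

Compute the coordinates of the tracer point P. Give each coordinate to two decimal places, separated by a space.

A=(0,0), D=(8.00,0)
B = A + 1.00·(cos348°, sin348°) = (0.9781, -0.2079)
|BD| = 7.0249
circle(B,9.00) ∩ circle(D,8.00): a=4.7224, h=7.6615
  candidates: C₊=(5.4718,7.5900) cross=53.821; C₋=(5.9253,-7.7263) cross=-53.821
  mode - wants cross < 0 → take C=(5.9253,-7.7263) (cross=-53.821)
ex = (C−B)/|BC| = (0.5497,-0.8354); ey = (0.8354,0.5497)
P = B + -0.69·ex + 2.90·ey = (3.0215,1.9626)

3.02 1.96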